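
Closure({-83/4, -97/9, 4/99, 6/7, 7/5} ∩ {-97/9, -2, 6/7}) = {-97/9, 6/7}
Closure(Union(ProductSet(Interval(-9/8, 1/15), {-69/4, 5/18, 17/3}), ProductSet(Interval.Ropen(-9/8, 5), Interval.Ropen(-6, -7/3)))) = Union(ProductSet({-9/8, 5}, Interval(-6, -7/3)), ProductSet(Interval(-9/8, 1/15), {-69/4, 5/18, 17/3}), ProductSet(Interval(-9/8, 5), {-6, -7/3}), ProductSet(Interval.Ropen(-9/8, 5), Interval.Ropen(-6, -7/3)))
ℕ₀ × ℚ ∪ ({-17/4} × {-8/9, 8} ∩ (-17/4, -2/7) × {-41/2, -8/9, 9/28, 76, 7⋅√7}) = ℕ₀ × ℚ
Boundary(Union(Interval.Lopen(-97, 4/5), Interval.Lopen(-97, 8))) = {-97, 8}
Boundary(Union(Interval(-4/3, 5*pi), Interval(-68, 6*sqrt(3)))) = {-68, 5*pi}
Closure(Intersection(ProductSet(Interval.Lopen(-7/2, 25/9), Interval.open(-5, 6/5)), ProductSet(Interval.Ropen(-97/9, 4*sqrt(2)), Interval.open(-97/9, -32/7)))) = Union(ProductSet({-7/2, 25/9}, Interval(-5, -32/7)), ProductSet(Interval(-7/2, 25/9), {-5, -32/7}), ProductSet(Interval.Lopen(-7/2, 25/9), Interval.open(-5, -32/7)))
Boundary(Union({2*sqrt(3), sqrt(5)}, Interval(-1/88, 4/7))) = {-1/88, 4/7, 2*sqrt(3), sqrt(5)}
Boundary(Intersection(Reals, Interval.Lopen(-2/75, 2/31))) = {-2/75, 2/31}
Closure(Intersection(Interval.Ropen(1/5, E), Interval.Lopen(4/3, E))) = Interval(4/3, E)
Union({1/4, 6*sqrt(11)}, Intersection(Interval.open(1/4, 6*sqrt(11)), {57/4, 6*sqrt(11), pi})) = {1/4, 57/4, 6*sqrt(11), pi}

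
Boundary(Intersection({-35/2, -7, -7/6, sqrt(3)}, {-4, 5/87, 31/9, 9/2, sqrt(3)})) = {sqrt(3)}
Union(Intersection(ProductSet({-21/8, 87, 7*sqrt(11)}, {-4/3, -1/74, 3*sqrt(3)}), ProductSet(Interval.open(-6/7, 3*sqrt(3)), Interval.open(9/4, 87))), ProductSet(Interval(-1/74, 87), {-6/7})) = ProductSet(Interval(-1/74, 87), {-6/7})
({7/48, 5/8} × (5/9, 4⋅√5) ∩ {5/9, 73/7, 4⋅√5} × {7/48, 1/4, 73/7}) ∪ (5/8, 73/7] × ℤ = (5/8, 73/7] × ℤ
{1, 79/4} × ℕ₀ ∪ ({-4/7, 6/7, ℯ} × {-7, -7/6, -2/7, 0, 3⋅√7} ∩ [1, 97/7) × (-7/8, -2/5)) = {1, 79/4} × ℕ₀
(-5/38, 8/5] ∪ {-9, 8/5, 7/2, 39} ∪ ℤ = ℤ ∪ (-5/38, 8/5] ∪ {7/2}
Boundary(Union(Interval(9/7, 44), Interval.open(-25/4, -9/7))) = {-25/4, -9/7, 9/7, 44}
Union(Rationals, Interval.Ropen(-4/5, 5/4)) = Union(Interval(-4/5, 5/4), Rationals)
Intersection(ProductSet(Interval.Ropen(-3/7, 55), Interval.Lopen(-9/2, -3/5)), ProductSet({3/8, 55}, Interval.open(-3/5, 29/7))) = EmptySet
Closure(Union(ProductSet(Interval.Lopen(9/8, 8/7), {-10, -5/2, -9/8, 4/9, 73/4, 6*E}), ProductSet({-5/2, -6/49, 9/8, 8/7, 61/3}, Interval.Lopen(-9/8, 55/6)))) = Union(ProductSet({-5/2, -6/49, 9/8, 8/7, 61/3}, Interval(-9/8, 55/6)), ProductSet(Interval(9/8, 8/7), {-10, -5/2, -9/8, 4/9, 73/4, 6*E}))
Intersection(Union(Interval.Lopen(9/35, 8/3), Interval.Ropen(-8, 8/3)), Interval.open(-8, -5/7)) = Interval.open(-8, -5/7)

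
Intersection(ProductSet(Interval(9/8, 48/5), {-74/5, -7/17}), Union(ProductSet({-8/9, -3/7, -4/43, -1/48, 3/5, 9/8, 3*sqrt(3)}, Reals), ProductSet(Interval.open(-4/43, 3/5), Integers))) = ProductSet({9/8, 3*sqrt(3)}, {-74/5, -7/17})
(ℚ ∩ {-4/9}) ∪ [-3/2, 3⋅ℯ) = [-3/2, 3⋅ℯ)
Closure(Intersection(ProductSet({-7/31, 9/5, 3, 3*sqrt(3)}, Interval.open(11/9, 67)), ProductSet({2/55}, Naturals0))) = EmptySet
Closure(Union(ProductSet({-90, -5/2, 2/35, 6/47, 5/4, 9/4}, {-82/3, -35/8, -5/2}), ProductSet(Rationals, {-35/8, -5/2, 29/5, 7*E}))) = Union(ProductSet({-90, -5/2, 2/35, 6/47, 5/4, 9/4}, {-82/3, -35/8, -5/2}), ProductSet(Reals, {-35/8, -5/2, 29/5, 7*E}))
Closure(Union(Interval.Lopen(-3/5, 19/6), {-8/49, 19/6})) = Interval(-3/5, 19/6)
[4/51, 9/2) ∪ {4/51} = [4/51, 9/2)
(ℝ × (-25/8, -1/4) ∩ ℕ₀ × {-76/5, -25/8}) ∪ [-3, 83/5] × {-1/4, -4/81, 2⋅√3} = [-3, 83/5] × {-1/4, -4/81, 2⋅√3}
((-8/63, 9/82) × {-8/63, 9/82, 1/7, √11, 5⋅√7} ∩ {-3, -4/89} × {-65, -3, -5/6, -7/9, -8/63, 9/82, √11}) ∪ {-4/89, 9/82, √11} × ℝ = {-4/89, 9/82, √11} × ℝ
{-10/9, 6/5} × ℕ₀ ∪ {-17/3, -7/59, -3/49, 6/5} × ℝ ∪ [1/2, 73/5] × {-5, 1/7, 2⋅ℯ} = ({-10/9, 6/5} × ℕ₀) ∪ ({-17/3, -7/59, -3/49, 6/5} × ℝ) ∪ ([1/2, 73/5] × {-5, 1/7, 2⋅ℯ})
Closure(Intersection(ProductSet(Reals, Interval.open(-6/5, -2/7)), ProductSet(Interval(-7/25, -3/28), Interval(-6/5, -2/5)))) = ProductSet(Interval(-7/25, -3/28), Interval(-6/5, -2/5))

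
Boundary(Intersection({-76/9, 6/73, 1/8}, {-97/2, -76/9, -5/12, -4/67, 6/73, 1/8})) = {-76/9, 6/73, 1/8}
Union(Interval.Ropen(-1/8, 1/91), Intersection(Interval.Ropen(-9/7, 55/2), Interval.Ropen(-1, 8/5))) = Interval.Ropen(-1, 8/5)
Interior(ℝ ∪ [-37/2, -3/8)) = (-∞, ∞)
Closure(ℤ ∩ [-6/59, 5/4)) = {0, 1}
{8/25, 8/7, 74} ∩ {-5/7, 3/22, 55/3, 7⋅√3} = ∅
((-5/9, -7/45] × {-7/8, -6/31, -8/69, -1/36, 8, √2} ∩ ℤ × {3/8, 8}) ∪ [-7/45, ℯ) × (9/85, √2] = [-7/45, ℯ) × (9/85, √2]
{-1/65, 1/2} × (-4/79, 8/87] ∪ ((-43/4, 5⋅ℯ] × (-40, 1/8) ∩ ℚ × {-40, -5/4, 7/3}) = ({-1/65, 1/2} × (-4/79, 8/87]) ∪ ((ℚ ∩ (-43/4, 5⋅ℯ]) × {-5/4})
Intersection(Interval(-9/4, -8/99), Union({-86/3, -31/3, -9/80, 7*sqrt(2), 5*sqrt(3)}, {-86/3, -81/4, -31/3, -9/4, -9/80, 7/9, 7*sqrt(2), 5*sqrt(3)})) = {-9/4, -9/80}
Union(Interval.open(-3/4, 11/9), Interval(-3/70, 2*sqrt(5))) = Interval.Lopen(-3/4, 2*sqrt(5))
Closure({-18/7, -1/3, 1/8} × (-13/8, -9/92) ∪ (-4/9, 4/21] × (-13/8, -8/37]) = ({-4/9, 4/21} × [-13/8, -8/37]) ∪ ([-4/9, 4/21] × {-13/8, -8/37}) ∪ ({-18/7, -1/3, 1/8} × [-13/8, -9/92]) ∪ ((-4/9, 4/21] × (-13/8, -8/37])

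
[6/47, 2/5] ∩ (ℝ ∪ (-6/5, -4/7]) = [6/47, 2/5]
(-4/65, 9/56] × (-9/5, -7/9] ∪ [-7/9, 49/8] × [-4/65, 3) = ([-7/9, 49/8] × [-4/65, 3)) ∪ ((-4/65, 9/56] × (-9/5, -7/9])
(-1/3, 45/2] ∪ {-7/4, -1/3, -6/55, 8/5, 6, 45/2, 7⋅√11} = {-7/4, 7⋅√11} ∪ [-1/3, 45/2]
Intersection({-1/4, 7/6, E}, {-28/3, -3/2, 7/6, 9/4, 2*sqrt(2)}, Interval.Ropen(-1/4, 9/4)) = {7/6}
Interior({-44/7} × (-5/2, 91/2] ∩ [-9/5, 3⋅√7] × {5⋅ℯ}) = ∅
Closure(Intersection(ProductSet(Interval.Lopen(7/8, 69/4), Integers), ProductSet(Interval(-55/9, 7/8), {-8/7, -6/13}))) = EmptySet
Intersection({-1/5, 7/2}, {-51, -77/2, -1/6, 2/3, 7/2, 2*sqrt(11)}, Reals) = {7/2}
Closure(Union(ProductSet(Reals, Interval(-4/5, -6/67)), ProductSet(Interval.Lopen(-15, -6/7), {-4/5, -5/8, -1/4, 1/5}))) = Union(ProductSet(Interval(-15, -6/7), {-4/5, 1/5}), ProductSet(Interval.Lopen(-15, -6/7), {-4/5, -5/8, -1/4, 1/5}), ProductSet(Reals, Interval(-4/5, -6/67)))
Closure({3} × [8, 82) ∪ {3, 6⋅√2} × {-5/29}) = ({3} × [8, 82]) ∪ ({3, 6⋅√2} × {-5/29})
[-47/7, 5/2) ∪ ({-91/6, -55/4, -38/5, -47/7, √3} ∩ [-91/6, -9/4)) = {-91/6, -55/4, -38/5} ∪ [-47/7, 5/2)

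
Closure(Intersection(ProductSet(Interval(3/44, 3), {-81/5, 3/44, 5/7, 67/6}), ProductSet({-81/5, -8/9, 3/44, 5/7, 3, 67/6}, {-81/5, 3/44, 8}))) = ProductSet({3/44, 5/7, 3}, {-81/5, 3/44})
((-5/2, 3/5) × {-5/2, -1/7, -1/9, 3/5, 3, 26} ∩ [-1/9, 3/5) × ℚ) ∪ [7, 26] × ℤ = ([7, 26] × ℤ) ∪ ([-1/9, 3/5) × {-5/2, -1/7, -1/9, 3/5, 3, 26})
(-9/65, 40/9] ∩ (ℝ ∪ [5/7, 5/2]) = (-9/65, 40/9]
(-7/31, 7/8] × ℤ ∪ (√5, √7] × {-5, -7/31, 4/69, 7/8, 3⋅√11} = ((-7/31, 7/8] × ℤ) ∪ ((√5, √7] × {-5, -7/31, 4/69, 7/8, 3⋅√11})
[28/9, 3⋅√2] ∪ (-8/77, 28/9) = (-8/77, 3⋅√2]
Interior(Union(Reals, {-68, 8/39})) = Reals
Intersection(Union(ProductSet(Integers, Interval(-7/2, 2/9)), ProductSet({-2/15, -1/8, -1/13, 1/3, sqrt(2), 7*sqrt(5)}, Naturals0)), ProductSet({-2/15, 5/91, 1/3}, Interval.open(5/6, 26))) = ProductSet({-2/15, 1/3}, Range(1, 26, 1))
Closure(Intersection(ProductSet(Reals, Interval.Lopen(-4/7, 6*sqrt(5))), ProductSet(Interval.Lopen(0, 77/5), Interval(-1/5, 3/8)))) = ProductSet(Interval(0, 77/5), Interval(-1/5, 3/8))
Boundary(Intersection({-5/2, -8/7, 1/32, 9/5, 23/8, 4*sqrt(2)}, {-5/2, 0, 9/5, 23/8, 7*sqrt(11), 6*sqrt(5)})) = {-5/2, 9/5, 23/8}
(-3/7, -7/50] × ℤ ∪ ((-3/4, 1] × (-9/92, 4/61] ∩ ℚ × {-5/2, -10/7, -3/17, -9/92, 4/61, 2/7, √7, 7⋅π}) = ((-3/7, -7/50] × ℤ) ∪ ((ℚ ∩ (-3/4, 1]) × {4/61})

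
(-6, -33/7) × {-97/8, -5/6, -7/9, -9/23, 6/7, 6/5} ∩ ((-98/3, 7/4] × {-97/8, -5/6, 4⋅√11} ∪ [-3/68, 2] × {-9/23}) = (-6, -33/7) × {-97/8, -5/6}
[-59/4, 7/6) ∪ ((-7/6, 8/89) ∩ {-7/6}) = [-59/4, 7/6)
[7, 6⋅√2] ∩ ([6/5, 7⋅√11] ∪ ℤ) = {7, 8} ∪ [7, 6⋅√2]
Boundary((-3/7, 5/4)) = {-3/7, 5/4}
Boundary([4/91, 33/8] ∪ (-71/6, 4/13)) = {-71/6, 33/8}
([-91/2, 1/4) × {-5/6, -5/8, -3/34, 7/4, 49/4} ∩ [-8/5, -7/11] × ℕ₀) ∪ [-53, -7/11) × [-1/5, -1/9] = [-53, -7/11) × [-1/5, -1/9]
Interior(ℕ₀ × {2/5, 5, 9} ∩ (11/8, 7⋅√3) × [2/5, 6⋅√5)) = ∅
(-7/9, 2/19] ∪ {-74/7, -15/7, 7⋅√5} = {-74/7, -15/7, 7⋅√5} ∪ (-7/9, 2/19]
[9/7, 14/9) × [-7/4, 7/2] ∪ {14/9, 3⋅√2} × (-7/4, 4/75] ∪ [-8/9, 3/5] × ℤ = ([-8/9, 3/5] × ℤ) ∪ ([9/7, 14/9) × [-7/4, 7/2]) ∪ ({14/9, 3⋅√2} × (-7/4, 4/75])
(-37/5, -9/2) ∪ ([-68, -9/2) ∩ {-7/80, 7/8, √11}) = (-37/5, -9/2)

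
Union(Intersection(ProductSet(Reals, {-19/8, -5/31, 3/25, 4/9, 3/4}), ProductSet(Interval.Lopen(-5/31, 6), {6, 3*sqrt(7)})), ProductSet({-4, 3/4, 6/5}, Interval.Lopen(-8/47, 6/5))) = ProductSet({-4, 3/4, 6/5}, Interval.Lopen(-8/47, 6/5))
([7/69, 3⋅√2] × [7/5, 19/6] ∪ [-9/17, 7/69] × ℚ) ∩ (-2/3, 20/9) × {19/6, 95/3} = ([7/69, 20/9) × {19/6}) ∪ ([-9/17, 7/69] × {19/6, 95/3})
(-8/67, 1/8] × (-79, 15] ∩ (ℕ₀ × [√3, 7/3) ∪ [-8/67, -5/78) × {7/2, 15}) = ((-8/67, -5/78) × {7/2, 15}) ∪ ({0} × [√3, 7/3))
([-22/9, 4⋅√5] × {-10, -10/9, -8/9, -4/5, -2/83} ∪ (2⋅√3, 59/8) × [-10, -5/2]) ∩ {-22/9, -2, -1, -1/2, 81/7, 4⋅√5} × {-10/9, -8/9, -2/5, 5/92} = {-22/9, -2, -1, -1/2, 4⋅√5} × {-10/9, -8/9}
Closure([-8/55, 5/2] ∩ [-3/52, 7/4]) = [-3/52, 7/4]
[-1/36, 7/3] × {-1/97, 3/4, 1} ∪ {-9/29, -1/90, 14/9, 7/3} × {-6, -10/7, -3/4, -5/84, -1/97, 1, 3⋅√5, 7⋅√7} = ([-1/36, 7/3] × {-1/97, 3/4, 1}) ∪ ({-9/29, -1/90, 14/9, 7/3} × {-6, -10/7, -3/4, -5/84, -1/97, 1, 3⋅√5, 7⋅√7})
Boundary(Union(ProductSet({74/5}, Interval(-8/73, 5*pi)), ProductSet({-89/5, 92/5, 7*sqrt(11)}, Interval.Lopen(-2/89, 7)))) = Union(ProductSet({74/5}, Interval(-8/73, 5*pi)), ProductSet({-89/5, 92/5, 7*sqrt(11)}, Interval(-2/89, 7)))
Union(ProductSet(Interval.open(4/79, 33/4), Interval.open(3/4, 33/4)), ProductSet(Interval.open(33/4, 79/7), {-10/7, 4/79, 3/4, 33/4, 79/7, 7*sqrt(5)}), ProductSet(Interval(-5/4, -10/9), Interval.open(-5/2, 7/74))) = Union(ProductSet(Interval(-5/4, -10/9), Interval.open(-5/2, 7/74)), ProductSet(Interval.open(4/79, 33/4), Interval.open(3/4, 33/4)), ProductSet(Interval.open(33/4, 79/7), {-10/7, 4/79, 3/4, 33/4, 79/7, 7*sqrt(5)}))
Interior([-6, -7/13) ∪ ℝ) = (-∞, ∞)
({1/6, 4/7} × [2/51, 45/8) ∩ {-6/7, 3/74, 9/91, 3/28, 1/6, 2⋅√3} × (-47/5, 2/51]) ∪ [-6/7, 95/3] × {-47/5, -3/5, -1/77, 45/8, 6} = ({1/6} × {2/51}) ∪ ([-6/7, 95/3] × {-47/5, -3/5, -1/77, 45/8, 6})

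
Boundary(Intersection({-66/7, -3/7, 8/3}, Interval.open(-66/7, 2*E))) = {-3/7, 8/3}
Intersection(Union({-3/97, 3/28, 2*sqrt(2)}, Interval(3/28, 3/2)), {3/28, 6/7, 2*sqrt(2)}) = {3/28, 6/7, 2*sqrt(2)}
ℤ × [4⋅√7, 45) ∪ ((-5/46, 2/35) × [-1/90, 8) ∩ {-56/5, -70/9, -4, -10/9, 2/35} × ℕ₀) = ℤ × [4⋅√7, 45)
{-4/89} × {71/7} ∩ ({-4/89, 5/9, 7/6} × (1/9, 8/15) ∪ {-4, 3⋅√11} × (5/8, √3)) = ∅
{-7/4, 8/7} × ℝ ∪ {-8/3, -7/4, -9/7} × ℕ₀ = ({-7/4, 8/7} × ℝ) ∪ ({-8/3, -7/4, -9/7} × ℕ₀)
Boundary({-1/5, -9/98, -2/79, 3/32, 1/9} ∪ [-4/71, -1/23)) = {-1/5, -9/98, -4/71, -1/23, -2/79, 3/32, 1/9}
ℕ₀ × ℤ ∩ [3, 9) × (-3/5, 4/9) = {3, 4, …, 8} × {0}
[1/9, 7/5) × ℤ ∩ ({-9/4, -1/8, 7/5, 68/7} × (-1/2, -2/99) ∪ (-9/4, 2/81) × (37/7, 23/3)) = ∅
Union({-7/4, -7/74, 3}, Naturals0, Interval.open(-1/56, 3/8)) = Union({-7/4, -7/74}, Interval.open(-1/56, 3/8), Naturals0)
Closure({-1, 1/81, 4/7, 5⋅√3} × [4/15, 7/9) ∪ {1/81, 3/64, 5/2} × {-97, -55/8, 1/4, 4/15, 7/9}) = ({1/81, 3/64, 5/2} × {-97, -55/8, 1/4, 4/15, 7/9}) ∪ ({-1, 1/81, 4/7, 5⋅√3} × [4/15, 7/9])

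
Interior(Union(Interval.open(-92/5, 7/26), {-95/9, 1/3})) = Interval.open(-92/5, 7/26)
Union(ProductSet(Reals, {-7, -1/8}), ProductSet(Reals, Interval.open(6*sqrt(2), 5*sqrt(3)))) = ProductSet(Reals, Union({-7, -1/8}, Interval.open(6*sqrt(2), 5*sqrt(3))))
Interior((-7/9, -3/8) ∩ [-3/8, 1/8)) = ∅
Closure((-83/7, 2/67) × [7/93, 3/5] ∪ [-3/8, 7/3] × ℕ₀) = ([-3/8, 7/3] × ℕ₀) ∪ ([-83/7, 2/67] × [7/93, 3/5])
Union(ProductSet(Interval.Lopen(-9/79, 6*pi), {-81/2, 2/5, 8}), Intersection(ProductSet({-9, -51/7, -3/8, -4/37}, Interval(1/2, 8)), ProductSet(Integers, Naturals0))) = Union(ProductSet({-9}, Range(1, 9, 1)), ProductSet(Interval.Lopen(-9/79, 6*pi), {-81/2, 2/5, 8}))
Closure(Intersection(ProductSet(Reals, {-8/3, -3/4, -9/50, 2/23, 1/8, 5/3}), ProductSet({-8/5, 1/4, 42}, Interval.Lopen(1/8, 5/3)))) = ProductSet({-8/5, 1/4, 42}, {5/3})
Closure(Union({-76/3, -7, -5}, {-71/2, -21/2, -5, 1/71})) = {-71/2, -76/3, -21/2, -7, -5, 1/71}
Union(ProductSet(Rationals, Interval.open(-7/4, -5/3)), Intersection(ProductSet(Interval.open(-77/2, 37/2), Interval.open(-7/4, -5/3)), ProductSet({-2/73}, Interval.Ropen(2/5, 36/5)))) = ProductSet(Rationals, Interval.open(-7/4, -5/3))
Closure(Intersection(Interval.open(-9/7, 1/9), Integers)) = Range(-1, 1, 1)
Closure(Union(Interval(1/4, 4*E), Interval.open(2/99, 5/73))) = Union(Interval(2/99, 5/73), Interval(1/4, 4*E))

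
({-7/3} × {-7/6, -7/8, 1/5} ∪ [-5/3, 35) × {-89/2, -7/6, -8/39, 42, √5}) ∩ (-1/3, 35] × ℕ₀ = (-1/3, 35) × {42}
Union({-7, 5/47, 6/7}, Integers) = Union({5/47, 6/7}, Integers)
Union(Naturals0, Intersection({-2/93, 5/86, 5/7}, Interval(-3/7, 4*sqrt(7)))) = Union({-2/93, 5/86, 5/7}, Naturals0)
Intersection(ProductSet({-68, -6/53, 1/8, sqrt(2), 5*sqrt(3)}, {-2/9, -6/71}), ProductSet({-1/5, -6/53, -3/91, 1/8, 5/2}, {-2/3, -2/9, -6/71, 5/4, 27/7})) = ProductSet({-6/53, 1/8}, {-2/9, -6/71})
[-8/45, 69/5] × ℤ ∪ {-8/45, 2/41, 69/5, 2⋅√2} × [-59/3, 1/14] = ([-8/45, 69/5] × ℤ) ∪ ({-8/45, 2/41, 69/5, 2⋅√2} × [-59/3, 1/14])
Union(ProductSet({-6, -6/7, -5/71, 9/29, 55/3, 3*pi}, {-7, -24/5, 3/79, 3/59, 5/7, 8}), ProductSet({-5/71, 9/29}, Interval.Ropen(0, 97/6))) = Union(ProductSet({-5/71, 9/29}, Interval.Ropen(0, 97/6)), ProductSet({-6, -6/7, -5/71, 9/29, 55/3, 3*pi}, {-7, -24/5, 3/79, 3/59, 5/7, 8}))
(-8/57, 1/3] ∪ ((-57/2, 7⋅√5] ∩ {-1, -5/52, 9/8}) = {-1, 9/8} ∪ (-8/57, 1/3]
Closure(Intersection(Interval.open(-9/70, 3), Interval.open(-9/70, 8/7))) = Interval(-9/70, 8/7)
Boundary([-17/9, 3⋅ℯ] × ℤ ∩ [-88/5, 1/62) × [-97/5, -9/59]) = [-17/9, 1/62] × {-19, -18, …, -1}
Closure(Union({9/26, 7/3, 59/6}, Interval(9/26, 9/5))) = Union({7/3, 59/6}, Interval(9/26, 9/5))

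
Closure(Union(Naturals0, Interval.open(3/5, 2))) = Union(Complement(Naturals0, Interval.open(3/5, 2)), Interval(3/5, 2), Naturals0)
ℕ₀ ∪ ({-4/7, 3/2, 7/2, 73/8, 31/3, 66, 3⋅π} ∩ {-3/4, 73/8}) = ℕ₀ ∪ {73/8}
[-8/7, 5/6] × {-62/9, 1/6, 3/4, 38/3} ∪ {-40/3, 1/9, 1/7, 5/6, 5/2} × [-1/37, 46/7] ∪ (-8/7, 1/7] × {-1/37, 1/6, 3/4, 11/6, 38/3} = ([-8/7, 5/6] × {-62/9, 1/6, 3/4, 38/3}) ∪ ({-40/3, 1/9, 1/7, 5/6, 5/2} × [-1/37, 46/7]) ∪ ((-8/7, 1/7] × {-1/37, 1/6, 3/4, 11/6, 38/3})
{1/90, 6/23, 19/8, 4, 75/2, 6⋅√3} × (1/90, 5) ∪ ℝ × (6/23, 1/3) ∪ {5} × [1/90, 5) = (ℝ × (6/23, 1/3)) ∪ ({5} × [1/90, 5)) ∪ ({1/90, 6/23, 19/8, 4, 75/2, 6⋅√3} × (1/90, 5))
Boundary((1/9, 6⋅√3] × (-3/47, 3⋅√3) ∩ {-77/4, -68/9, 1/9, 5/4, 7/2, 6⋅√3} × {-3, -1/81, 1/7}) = {5/4, 7/2, 6⋅√3} × {-1/81, 1/7}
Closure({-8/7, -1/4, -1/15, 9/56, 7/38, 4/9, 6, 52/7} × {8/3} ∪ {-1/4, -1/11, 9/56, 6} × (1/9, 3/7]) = ({-1/4, -1/11, 9/56, 6} × [1/9, 3/7]) ∪ ({-8/7, -1/4, -1/15, 9/56, 7/38, 4/9, 6, 52/7} × {8/3})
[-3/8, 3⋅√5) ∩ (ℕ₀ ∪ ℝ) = [-3/8, 3⋅√5)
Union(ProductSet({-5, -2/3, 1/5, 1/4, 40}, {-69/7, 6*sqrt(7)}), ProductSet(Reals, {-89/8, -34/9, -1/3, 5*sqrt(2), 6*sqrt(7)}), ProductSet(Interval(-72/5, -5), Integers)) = Union(ProductSet({-5, -2/3, 1/5, 1/4, 40}, {-69/7, 6*sqrt(7)}), ProductSet(Interval(-72/5, -5), Integers), ProductSet(Reals, {-89/8, -34/9, -1/3, 5*sqrt(2), 6*sqrt(7)}))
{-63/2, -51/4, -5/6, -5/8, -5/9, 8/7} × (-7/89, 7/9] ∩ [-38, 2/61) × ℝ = {-63/2, -51/4, -5/6, -5/8, -5/9} × (-7/89, 7/9]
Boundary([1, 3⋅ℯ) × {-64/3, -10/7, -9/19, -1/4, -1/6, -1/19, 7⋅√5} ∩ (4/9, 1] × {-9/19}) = {1} × {-9/19}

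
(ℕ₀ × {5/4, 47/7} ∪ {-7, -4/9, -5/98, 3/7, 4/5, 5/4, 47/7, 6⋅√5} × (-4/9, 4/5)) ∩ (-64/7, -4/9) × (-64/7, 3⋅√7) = {-7} × (-4/9, 4/5)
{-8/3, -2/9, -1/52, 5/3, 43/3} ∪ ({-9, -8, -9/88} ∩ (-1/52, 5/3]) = {-8/3, -2/9, -1/52, 5/3, 43/3}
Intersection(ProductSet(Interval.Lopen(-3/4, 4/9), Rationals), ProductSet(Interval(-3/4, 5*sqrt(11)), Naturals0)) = ProductSet(Interval.Lopen(-3/4, 4/9), Naturals0)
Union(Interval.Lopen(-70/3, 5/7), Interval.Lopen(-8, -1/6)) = Interval.Lopen(-70/3, 5/7)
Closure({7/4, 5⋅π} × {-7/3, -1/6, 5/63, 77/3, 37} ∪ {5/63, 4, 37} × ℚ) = ({5/63, 4, 37} × ℝ) ∪ ({7/4, 5⋅π} × {-7/3, -1/6, 5/63, 77/3, 37})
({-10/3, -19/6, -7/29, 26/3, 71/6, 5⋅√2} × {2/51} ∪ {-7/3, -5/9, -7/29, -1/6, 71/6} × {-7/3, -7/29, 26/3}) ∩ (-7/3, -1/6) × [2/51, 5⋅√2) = {-7/29} × {2/51}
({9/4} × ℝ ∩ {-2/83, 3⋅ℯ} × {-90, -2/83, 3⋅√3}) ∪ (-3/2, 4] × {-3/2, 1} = (-3/2, 4] × {-3/2, 1}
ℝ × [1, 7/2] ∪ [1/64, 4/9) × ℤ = ([1/64, 4/9) × ℤ) ∪ (ℝ × [1, 7/2])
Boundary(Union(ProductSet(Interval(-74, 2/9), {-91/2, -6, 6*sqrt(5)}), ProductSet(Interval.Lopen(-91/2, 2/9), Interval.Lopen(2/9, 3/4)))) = Union(ProductSet({-91/2, 2/9}, Interval(2/9, 3/4)), ProductSet(Interval(-74, 2/9), {-91/2, -6, 6*sqrt(5)}), ProductSet(Interval(-91/2, 2/9), {2/9, 3/4}))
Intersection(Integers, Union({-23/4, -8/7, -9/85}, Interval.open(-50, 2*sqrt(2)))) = Range(-49, 3, 1)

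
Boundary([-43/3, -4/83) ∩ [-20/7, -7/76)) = {-20/7, -7/76}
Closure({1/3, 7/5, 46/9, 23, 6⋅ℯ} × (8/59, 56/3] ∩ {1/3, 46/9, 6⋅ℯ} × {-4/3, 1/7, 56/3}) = {1/3, 46/9, 6⋅ℯ} × {1/7, 56/3}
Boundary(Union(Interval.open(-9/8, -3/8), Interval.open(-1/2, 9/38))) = {-9/8, 9/38}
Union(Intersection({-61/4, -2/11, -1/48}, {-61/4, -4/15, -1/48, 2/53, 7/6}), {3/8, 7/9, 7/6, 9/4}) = {-61/4, -1/48, 3/8, 7/9, 7/6, 9/4}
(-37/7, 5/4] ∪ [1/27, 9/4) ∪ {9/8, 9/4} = (-37/7, 9/4]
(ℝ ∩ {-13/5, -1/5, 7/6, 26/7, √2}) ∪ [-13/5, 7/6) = [-13/5, 7/6] ∪ {26/7, √2}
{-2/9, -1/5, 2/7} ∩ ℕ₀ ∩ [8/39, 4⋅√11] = ∅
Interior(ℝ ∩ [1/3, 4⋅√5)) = (1/3, 4⋅√5)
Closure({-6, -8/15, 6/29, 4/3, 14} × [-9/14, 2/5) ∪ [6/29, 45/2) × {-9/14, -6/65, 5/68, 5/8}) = ([6/29, 45/2] × {-9/14, -6/65, 5/68, 5/8}) ∪ ({-6, -8/15, 6/29, 4/3, 14} × [-9/14, 2/5])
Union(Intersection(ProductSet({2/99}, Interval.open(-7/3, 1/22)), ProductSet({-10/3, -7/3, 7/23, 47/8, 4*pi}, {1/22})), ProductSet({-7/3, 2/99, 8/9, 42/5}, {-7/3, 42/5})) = ProductSet({-7/3, 2/99, 8/9, 42/5}, {-7/3, 42/5})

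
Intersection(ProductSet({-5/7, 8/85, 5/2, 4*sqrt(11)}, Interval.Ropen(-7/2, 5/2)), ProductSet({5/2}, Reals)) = ProductSet({5/2}, Interval.Ropen(-7/2, 5/2))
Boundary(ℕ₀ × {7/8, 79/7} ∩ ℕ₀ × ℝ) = ℕ₀ × {7/8, 79/7}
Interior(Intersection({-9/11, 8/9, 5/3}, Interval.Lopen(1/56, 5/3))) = EmptySet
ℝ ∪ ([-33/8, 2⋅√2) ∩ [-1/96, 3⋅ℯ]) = (-∞, ∞)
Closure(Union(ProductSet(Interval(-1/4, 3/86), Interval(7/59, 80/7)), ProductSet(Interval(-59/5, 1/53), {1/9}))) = Union(ProductSet(Interval(-59/5, 1/53), {1/9}), ProductSet(Interval(-1/4, 3/86), Interval(7/59, 80/7)))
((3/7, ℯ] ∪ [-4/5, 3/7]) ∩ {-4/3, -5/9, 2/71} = {-5/9, 2/71}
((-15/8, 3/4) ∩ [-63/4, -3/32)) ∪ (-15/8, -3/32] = (-15/8, -3/32]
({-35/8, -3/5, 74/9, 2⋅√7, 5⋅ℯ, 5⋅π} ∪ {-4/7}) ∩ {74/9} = {74/9}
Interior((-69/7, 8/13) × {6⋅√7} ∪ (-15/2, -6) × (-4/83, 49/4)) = (-15/2, -6) × (-4/83, 49/4)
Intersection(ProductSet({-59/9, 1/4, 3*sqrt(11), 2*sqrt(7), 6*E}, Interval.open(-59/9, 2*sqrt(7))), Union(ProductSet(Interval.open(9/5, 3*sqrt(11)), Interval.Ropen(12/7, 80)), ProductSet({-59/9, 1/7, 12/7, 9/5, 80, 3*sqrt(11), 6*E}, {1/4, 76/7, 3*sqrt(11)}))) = Union(ProductSet({2*sqrt(7)}, Interval.Ropen(12/7, 2*sqrt(7))), ProductSet({-59/9, 3*sqrt(11), 6*E}, {1/4}))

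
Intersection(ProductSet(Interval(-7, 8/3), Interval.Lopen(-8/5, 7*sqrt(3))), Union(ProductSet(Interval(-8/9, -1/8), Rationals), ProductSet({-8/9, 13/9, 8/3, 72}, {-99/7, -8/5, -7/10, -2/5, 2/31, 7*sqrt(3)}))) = Union(ProductSet({-8/9, 13/9, 8/3}, {-7/10, -2/5, 2/31, 7*sqrt(3)}), ProductSet(Interval(-8/9, -1/8), Intersection(Interval.Lopen(-8/5, 7*sqrt(3)), Rationals)))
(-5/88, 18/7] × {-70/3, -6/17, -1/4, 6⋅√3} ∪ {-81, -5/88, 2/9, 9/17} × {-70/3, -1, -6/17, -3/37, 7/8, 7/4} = ({-81, -5/88, 2/9, 9/17} × {-70/3, -1, -6/17, -3/37, 7/8, 7/4}) ∪ ((-5/88, 18/7] × {-70/3, -6/17, -1/4, 6⋅√3})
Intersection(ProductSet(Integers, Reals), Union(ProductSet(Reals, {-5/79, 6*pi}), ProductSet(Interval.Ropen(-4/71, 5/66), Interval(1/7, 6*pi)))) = Union(ProductSet(Integers, {-5/79, 6*pi}), ProductSet(Range(0, 1, 1), Interval(1/7, 6*pi)))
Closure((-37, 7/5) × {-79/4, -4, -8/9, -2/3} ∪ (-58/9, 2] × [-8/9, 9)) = ({-58/9, 2} × [-8/9, 9]) ∪ ([-58/9, 2] × {-8/9, 9}) ∪ ([-37, 7/5] × {-79/4, -4, -8/9}) ∪ ([-37, 7/5) × {-79/4, -4, -8/9, -2/3}) ∪ ((-58/9, 2] × [-8/9, 9))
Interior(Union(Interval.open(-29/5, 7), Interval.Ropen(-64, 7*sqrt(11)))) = Interval.open(-64, 7*sqrt(11))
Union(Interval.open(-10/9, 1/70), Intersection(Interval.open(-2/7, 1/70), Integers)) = Union(Interval.open(-10/9, 1/70), Range(0, 1, 1))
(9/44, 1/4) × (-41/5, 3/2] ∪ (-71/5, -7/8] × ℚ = ((-71/5, -7/8] × ℚ) ∪ ((9/44, 1/4) × (-41/5, 3/2])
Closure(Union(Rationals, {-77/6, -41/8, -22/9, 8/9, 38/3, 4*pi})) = Reals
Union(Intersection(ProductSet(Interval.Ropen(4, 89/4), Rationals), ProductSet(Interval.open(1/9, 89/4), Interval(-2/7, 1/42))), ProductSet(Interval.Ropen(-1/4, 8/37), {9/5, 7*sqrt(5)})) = Union(ProductSet(Interval.Ropen(-1/4, 8/37), {9/5, 7*sqrt(5)}), ProductSet(Interval.Ropen(4, 89/4), Intersection(Interval(-2/7, 1/42), Rationals)))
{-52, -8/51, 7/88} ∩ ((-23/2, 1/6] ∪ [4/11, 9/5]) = {-8/51, 7/88}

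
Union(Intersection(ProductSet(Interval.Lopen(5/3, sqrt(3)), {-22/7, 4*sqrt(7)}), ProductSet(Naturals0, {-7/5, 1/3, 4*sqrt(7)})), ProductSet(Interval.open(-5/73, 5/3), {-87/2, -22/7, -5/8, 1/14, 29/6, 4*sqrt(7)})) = ProductSet(Interval.open(-5/73, 5/3), {-87/2, -22/7, -5/8, 1/14, 29/6, 4*sqrt(7)})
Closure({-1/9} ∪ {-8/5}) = {-8/5, -1/9}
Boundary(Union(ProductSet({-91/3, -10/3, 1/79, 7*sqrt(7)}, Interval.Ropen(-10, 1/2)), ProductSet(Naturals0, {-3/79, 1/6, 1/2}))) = Union(ProductSet({-91/3, -10/3, 1/79, 7*sqrt(7)}, Interval(-10, 1/2)), ProductSet(Naturals0, {-3/79, 1/6, 1/2}))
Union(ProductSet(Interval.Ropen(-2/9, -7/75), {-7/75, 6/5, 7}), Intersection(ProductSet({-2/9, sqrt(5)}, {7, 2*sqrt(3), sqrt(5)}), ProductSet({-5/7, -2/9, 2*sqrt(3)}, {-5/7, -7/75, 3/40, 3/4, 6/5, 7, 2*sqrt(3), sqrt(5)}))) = Union(ProductSet({-2/9}, {7, 2*sqrt(3), sqrt(5)}), ProductSet(Interval.Ropen(-2/9, -7/75), {-7/75, 6/5, 7}))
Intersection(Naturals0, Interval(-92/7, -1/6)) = EmptySet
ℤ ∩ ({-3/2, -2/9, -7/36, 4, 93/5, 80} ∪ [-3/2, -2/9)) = {-1} ∪ {4, 80}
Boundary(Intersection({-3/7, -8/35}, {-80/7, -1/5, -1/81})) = EmptySet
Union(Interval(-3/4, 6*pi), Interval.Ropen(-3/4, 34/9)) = Interval(-3/4, 6*pi)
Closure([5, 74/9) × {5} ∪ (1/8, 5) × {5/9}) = ([1/8, 5] × {5/9}) ∪ ([5, 74/9] × {5})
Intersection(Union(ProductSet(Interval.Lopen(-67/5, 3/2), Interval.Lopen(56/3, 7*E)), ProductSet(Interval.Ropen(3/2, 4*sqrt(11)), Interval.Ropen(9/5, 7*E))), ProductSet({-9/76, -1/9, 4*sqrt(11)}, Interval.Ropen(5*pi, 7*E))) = ProductSet({-9/76, -1/9}, Interval.open(56/3, 7*E))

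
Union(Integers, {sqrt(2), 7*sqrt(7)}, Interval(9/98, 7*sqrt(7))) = Union(Integers, Interval(9/98, 7*sqrt(7)))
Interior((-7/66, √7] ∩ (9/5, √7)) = (9/5, √7)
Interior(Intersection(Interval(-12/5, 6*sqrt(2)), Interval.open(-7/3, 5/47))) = Interval.open(-7/3, 5/47)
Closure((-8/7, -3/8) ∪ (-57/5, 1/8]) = [-57/5, 1/8]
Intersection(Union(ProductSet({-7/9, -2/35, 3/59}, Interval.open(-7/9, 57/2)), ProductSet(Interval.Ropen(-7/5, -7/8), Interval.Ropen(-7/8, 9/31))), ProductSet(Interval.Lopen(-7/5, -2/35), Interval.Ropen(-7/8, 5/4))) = Union(ProductSet({-7/9, -2/35}, Interval.open(-7/9, 5/4)), ProductSet(Interval.open(-7/5, -7/8), Interval.Ropen(-7/8, 9/31)))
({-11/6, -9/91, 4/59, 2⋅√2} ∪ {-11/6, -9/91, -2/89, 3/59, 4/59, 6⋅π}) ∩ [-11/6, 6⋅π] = {-11/6, -9/91, -2/89, 3/59, 4/59, 2⋅√2, 6⋅π}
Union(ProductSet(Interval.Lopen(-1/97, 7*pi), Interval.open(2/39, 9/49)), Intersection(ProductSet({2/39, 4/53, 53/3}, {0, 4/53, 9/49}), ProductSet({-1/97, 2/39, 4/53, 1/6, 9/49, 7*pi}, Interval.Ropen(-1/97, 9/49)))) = Union(ProductSet({2/39, 4/53}, {0, 4/53}), ProductSet(Interval.Lopen(-1/97, 7*pi), Interval.open(2/39, 9/49)))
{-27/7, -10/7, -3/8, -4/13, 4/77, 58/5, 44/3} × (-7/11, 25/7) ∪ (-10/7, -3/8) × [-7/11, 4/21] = ((-10/7, -3/8) × [-7/11, 4/21]) ∪ ({-27/7, -10/7, -3/8, -4/13, 4/77, 58/5, 44/3} × (-7/11, 25/7))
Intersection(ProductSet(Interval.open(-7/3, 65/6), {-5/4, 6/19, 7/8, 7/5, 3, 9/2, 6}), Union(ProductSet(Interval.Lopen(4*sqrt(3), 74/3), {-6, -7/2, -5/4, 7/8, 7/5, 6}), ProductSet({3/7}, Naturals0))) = Union(ProductSet({3/7}, {3, 6}), ProductSet(Interval.open(4*sqrt(3), 65/6), {-5/4, 7/8, 7/5, 6}))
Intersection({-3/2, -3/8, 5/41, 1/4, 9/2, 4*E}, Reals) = {-3/2, -3/8, 5/41, 1/4, 9/2, 4*E}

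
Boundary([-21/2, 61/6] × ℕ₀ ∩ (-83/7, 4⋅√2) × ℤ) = [-21/2, 4⋅√2] × ℕ₀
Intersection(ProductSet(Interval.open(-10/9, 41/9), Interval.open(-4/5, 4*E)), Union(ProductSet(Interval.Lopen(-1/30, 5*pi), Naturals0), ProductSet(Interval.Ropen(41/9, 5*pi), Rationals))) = ProductSet(Interval.open(-1/30, 41/9), Range(0, 11, 1))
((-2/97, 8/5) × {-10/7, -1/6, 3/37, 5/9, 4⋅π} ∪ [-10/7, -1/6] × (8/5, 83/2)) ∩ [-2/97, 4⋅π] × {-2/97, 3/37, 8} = (-2/97, 8/5) × {3/37}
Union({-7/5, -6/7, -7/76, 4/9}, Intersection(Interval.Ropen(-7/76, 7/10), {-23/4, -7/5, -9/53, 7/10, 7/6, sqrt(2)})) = {-7/5, -6/7, -7/76, 4/9}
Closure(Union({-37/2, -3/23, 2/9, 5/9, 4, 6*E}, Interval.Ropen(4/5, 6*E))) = Union({-37/2, -3/23, 2/9, 5/9}, Interval(4/5, 6*E))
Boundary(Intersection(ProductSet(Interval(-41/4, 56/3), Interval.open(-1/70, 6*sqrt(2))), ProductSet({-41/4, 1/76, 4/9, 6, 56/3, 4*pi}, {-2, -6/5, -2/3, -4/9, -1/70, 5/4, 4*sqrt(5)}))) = ProductSet({-41/4, 1/76, 4/9, 6, 56/3, 4*pi}, {5/4})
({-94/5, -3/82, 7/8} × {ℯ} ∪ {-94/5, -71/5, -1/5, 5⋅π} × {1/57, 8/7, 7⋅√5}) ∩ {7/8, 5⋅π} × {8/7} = {5⋅π} × {8/7}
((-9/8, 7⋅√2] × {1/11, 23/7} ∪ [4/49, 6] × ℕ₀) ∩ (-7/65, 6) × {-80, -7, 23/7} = (-7/65, 6) × {23/7}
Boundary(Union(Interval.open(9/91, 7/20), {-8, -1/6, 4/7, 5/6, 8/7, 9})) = {-8, -1/6, 9/91, 7/20, 4/7, 5/6, 8/7, 9}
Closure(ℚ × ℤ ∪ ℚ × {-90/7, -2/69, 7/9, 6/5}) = ℝ × (ℤ ∪ {-90/7, -2/69, 7/9, 6/5})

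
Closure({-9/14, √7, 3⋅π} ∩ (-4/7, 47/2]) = {√7, 3⋅π}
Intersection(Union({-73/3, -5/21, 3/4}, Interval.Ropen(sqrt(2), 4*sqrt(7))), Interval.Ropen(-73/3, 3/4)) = {-73/3, -5/21}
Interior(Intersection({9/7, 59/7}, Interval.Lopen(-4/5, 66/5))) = EmptySet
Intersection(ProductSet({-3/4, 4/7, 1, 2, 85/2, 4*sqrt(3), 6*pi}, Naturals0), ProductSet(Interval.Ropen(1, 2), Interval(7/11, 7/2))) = ProductSet({1}, Range(1, 4, 1))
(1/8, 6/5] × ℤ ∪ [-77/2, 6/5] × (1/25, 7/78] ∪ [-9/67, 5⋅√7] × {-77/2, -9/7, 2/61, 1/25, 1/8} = ((1/8, 6/5] × ℤ) ∪ ([-77/2, 6/5] × (1/25, 7/78]) ∪ ([-9/67, 5⋅√7] × {-77/2, -9/7, 2/61, 1/25, 1/8})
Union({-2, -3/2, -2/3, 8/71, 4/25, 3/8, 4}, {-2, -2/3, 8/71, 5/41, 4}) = {-2, -3/2, -2/3, 8/71, 5/41, 4/25, 3/8, 4}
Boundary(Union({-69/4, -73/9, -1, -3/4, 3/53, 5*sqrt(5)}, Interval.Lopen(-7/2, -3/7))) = {-69/4, -73/9, -7/2, -3/7, 3/53, 5*sqrt(5)}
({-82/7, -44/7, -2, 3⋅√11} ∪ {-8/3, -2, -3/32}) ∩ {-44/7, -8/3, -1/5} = {-44/7, -8/3}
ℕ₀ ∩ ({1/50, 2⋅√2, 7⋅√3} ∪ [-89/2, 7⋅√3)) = {0, 1, …, 12}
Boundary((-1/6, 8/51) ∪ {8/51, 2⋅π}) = {-1/6, 8/51, 2⋅π}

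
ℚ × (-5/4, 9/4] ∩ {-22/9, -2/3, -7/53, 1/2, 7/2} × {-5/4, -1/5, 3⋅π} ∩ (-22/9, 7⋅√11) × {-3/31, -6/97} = ∅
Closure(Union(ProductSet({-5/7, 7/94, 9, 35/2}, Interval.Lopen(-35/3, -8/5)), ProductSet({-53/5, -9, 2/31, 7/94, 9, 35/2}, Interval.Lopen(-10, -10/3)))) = Union(ProductSet({-5/7, 7/94, 9, 35/2}, Interval(-35/3, -8/5)), ProductSet({-53/5, -9, 2/31, 7/94, 9, 35/2}, Interval(-10, -10/3)))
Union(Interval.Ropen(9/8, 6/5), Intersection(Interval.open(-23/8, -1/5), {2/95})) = Interval.Ropen(9/8, 6/5)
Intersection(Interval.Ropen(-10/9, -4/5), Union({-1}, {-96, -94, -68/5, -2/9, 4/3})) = {-1}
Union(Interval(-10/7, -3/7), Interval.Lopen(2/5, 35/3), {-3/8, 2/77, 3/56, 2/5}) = Union({-3/8, 2/77, 3/56}, Interval(-10/7, -3/7), Interval(2/5, 35/3))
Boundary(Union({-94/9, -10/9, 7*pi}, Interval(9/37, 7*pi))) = {-94/9, -10/9, 9/37, 7*pi}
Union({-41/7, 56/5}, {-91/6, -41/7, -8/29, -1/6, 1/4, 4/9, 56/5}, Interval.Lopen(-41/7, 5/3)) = Union({-91/6, 56/5}, Interval(-41/7, 5/3))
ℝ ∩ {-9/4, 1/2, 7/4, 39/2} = {-9/4, 1/2, 7/4, 39/2}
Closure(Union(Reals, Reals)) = Reals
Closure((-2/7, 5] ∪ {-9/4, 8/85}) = {-9/4} ∪ [-2/7, 5]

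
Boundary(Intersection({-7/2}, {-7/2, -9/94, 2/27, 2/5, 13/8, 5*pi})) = {-7/2}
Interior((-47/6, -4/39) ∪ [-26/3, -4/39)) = (-26/3, -4/39)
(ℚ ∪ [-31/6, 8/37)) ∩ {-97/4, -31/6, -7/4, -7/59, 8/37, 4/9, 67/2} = {-97/4, -31/6, -7/4, -7/59, 8/37, 4/9, 67/2}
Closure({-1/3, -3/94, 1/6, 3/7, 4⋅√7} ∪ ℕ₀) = {-1/3, -3/94, 1/6, 3/7, 4⋅√7} ∪ ℕ₀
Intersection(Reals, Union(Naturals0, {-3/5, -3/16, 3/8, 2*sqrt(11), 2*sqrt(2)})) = Union({-3/5, -3/16, 3/8, 2*sqrt(11), 2*sqrt(2)}, Naturals0)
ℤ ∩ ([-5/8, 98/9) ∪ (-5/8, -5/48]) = {0, 1, …, 10}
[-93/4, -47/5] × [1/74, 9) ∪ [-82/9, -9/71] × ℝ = ([-82/9, -9/71] × ℝ) ∪ ([-93/4, -47/5] × [1/74, 9))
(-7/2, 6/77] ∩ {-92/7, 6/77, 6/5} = {6/77}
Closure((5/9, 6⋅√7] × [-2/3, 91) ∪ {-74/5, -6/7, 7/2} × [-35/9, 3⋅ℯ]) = ({-74/5, -6/7, 7/2} × [-35/9, 3⋅ℯ]) ∪ ({5/9, 6⋅√7} × [-2/3, 91]) ∪ ([5/9, 6⋅√7] × {-2/3, 91}) ∪ ((5/9, 6⋅√7] × [-2/3, 91))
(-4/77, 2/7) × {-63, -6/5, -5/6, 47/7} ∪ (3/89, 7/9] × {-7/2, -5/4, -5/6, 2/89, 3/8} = ((-4/77, 2/7) × {-63, -6/5, -5/6, 47/7}) ∪ ((3/89, 7/9] × {-7/2, -5/4, -5/6, 2/89, 3/8})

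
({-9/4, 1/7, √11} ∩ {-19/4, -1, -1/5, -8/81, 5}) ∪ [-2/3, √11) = [-2/3, √11)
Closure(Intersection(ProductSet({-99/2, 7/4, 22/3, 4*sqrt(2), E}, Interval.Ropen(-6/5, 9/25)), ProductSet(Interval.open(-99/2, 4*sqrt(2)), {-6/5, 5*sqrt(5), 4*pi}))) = ProductSet({7/4, E}, {-6/5})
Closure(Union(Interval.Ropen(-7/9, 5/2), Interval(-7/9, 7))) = Interval(-7/9, 7)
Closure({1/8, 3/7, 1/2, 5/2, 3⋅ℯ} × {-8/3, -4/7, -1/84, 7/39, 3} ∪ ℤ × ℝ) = (ℤ × ℝ) ∪ ({1/8, 3/7, 1/2, 5/2, 3⋅ℯ} × {-8/3, -4/7, -1/84, 7/39, 3})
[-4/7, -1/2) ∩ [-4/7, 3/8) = [-4/7, -1/2)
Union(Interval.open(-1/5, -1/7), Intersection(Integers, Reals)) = Union(Integers, Interval.open(-1/5, -1/7))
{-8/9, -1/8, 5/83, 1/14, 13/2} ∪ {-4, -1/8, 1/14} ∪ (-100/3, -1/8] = (-100/3, -1/8] ∪ {5/83, 1/14, 13/2}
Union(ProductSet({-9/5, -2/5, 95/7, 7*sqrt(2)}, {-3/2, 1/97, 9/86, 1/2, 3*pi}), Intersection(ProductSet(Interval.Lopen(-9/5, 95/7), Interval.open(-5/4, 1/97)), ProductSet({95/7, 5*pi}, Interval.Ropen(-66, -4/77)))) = Union(ProductSet({95/7}, Interval.open(-5/4, -4/77)), ProductSet({-9/5, -2/5, 95/7, 7*sqrt(2)}, {-3/2, 1/97, 9/86, 1/2, 3*pi}))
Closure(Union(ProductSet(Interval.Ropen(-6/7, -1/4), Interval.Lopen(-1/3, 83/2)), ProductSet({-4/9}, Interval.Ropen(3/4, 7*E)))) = Union(ProductSet({-6/7, -1/4}, Interval(-1/3, 83/2)), ProductSet(Interval(-6/7, -1/4), {-1/3, 83/2}), ProductSet(Interval.Ropen(-6/7, -1/4), Interval.Lopen(-1/3, 83/2)))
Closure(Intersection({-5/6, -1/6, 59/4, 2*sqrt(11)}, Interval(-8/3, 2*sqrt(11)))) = {-5/6, -1/6, 2*sqrt(11)}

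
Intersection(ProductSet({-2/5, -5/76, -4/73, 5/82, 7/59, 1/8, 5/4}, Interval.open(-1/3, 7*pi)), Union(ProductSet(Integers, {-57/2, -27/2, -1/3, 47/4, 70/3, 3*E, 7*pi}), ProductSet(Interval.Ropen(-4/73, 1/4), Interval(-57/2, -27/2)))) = EmptySet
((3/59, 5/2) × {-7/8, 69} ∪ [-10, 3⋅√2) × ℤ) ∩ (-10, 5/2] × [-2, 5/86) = ((3/59, 5/2) × {-7/8}) ∪ ((-10, 5/2] × {-2, -1, 0})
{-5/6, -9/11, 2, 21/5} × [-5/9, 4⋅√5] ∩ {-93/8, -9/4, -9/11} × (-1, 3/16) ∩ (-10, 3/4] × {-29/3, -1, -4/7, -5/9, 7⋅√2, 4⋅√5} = {-9/11} × {-5/9}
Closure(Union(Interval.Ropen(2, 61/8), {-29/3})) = Union({-29/3}, Interval(2, 61/8))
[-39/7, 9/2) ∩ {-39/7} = {-39/7}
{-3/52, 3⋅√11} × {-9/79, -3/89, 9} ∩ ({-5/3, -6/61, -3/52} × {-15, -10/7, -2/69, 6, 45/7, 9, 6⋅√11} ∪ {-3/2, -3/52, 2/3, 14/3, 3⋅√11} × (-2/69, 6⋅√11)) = {-3/52, 3⋅√11} × {9}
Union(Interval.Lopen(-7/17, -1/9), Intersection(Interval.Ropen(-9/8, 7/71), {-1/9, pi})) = Interval.Lopen(-7/17, -1/9)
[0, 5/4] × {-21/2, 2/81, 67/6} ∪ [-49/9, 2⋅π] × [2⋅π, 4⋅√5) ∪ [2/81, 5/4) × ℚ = ([2/81, 5/4) × ℚ) ∪ ([0, 5/4] × {-21/2, 2/81, 67/6}) ∪ ([-49/9, 2⋅π] × [2⋅π, 4⋅√5))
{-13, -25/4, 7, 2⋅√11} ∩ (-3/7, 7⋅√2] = {7, 2⋅√11}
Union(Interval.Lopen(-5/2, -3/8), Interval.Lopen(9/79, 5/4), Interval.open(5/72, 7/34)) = Union(Interval.Lopen(-5/2, -3/8), Interval.Lopen(5/72, 5/4))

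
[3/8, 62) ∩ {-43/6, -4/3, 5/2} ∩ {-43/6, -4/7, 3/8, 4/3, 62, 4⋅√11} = ∅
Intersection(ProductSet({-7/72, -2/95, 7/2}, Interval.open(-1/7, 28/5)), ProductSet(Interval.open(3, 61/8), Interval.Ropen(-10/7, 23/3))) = ProductSet({7/2}, Interval.open(-1/7, 28/5))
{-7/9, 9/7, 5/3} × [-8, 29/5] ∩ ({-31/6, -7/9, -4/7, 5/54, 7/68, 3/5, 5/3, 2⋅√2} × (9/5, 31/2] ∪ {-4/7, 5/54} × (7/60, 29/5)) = {-7/9, 5/3} × (9/5, 29/5]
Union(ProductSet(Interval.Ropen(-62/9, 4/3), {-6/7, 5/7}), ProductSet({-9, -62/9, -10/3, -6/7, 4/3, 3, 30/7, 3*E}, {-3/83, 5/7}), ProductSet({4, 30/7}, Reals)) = Union(ProductSet({4, 30/7}, Reals), ProductSet({-9, -62/9, -10/3, -6/7, 4/3, 3, 30/7, 3*E}, {-3/83, 5/7}), ProductSet(Interval.Ropen(-62/9, 4/3), {-6/7, 5/7}))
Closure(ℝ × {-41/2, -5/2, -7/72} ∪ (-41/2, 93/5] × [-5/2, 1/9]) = ((-∞, ∞) × {-41/2, -5/2, -7/72}) ∪ ([-41/2, 93/5] × [-5/2, 1/9])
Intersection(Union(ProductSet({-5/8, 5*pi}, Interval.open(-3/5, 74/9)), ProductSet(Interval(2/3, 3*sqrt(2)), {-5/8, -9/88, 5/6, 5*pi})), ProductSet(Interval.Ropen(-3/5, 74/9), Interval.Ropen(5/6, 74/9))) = ProductSet(Interval(2/3, 3*sqrt(2)), {5/6})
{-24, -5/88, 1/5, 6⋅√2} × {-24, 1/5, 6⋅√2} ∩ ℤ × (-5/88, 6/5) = {-24} × {1/5}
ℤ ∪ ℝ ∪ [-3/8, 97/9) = (-∞, ∞)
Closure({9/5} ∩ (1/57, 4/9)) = ∅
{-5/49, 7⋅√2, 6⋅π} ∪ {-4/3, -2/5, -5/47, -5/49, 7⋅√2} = {-4/3, -2/5, -5/47, -5/49, 7⋅√2, 6⋅π}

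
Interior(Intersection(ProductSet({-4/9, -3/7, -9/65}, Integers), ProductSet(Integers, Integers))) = EmptySet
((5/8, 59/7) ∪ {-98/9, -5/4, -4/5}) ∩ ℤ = {1, 2, …, 8}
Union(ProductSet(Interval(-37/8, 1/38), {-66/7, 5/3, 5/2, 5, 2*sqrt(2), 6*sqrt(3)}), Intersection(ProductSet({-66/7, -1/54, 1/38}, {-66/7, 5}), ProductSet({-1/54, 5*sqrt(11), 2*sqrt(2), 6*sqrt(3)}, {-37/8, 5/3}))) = ProductSet(Interval(-37/8, 1/38), {-66/7, 5/3, 5/2, 5, 2*sqrt(2), 6*sqrt(3)})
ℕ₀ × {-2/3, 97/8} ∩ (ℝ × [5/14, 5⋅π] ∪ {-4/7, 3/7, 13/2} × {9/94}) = ℕ₀ × {97/8}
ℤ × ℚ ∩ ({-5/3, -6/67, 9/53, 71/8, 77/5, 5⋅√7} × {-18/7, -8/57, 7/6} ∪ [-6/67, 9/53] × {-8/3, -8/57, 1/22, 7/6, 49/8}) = {0} × {-8/3, -8/57, 1/22, 7/6, 49/8}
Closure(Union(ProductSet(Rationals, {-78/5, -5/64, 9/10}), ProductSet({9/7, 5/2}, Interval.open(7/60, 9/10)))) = Union(ProductSet({9/7, 5/2}, Interval(7/60, 9/10)), ProductSet(Reals, {-78/5, -5/64, 9/10}))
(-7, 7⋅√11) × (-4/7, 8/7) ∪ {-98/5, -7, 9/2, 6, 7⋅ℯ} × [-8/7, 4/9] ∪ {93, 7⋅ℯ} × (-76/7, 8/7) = ({93, 7⋅ℯ} × (-76/7, 8/7)) ∪ ({-98/5, -7, 9/2, 6, 7⋅ℯ} × [-8/7, 4/9]) ∪ ((-7, 7⋅√11) × (-4/7, 8/7))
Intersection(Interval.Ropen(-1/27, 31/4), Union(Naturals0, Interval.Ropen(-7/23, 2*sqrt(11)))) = Union(Interval.Ropen(-1/27, 2*sqrt(11)), Range(0, 8, 1))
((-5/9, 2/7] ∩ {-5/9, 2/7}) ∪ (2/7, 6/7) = [2/7, 6/7)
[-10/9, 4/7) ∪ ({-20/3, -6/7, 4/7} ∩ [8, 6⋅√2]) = [-10/9, 4/7)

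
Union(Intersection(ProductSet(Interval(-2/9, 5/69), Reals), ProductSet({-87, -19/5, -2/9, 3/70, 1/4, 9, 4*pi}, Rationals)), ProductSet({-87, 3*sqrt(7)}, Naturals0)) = Union(ProductSet({-87, 3*sqrt(7)}, Naturals0), ProductSet({-2/9, 3/70}, Rationals))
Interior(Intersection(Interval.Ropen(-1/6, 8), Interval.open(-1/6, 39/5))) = Interval.open(-1/6, 39/5)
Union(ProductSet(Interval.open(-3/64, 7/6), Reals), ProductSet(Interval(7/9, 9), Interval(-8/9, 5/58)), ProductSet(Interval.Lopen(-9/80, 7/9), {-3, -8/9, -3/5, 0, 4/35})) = Union(ProductSet(Interval.Lopen(-9/80, 7/9), {-3, -8/9, -3/5, 0, 4/35}), ProductSet(Interval.open(-3/64, 7/6), Reals), ProductSet(Interval(7/9, 9), Interval(-8/9, 5/58)))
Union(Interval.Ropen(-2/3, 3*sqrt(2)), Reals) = Interval(-oo, oo)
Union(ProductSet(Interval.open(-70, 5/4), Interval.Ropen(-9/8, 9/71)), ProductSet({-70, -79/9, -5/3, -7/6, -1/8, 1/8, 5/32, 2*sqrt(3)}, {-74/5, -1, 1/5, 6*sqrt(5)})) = Union(ProductSet({-70, -79/9, -5/3, -7/6, -1/8, 1/8, 5/32, 2*sqrt(3)}, {-74/5, -1, 1/5, 6*sqrt(5)}), ProductSet(Interval.open(-70, 5/4), Interval.Ropen(-9/8, 9/71)))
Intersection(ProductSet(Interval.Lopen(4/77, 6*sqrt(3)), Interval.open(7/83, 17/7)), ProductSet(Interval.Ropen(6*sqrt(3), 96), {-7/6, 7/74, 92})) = ProductSet({6*sqrt(3)}, {7/74})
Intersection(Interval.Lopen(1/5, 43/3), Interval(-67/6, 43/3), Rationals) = Intersection(Interval.Lopen(1/5, 43/3), Rationals)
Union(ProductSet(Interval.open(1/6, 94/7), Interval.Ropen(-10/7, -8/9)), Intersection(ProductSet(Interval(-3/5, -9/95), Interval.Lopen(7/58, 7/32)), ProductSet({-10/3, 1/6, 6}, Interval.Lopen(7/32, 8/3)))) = ProductSet(Interval.open(1/6, 94/7), Interval.Ropen(-10/7, -8/9))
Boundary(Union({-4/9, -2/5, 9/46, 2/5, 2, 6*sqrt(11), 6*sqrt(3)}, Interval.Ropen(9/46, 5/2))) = {-4/9, -2/5, 9/46, 5/2, 6*sqrt(11), 6*sqrt(3)}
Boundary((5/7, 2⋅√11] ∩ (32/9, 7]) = {32/9, 2⋅√11}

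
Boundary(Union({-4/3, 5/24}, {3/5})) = {-4/3, 5/24, 3/5}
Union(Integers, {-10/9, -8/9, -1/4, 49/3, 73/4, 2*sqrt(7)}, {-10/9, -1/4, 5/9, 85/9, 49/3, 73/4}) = Union({-10/9, -8/9, -1/4, 5/9, 85/9, 49/3, 73/4, 2*sqrt(7)}, Integers)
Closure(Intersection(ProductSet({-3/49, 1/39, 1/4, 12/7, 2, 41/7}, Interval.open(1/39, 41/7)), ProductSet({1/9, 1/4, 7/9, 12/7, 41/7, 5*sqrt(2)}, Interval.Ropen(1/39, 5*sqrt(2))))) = ProductSet({1/4, 12/7, 41/7}, Interval(1/39, 41/7))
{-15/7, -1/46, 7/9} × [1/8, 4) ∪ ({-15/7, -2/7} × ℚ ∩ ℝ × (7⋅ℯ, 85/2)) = ({-15/7, -1/46, 7/9} × [1/8, 4)) ∪ ({-15/7, -2/7} × (ℚ ∩ (7⋅ℯ, 85/2)))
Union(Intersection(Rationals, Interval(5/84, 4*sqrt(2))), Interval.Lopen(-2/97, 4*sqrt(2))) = Union(Intersection(Interval(5/84, 4*sqrt(2)), Rationals), Interval.Lopen(-2/97, 4*sqrt(2)))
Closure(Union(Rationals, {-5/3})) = Reals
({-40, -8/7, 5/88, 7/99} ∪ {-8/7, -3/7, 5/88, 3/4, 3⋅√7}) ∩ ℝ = {-40, -8/7, -3/7, 5/88, 7/99, 3/4, 3⋅√7}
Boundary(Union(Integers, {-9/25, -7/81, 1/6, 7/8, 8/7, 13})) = Union({-9/25, -7/81, 1/6, 7/8, 8/7}, Integers)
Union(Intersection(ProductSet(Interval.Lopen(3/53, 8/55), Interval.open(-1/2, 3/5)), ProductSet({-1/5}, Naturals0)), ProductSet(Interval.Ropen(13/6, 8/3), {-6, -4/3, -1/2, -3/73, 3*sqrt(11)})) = ProductSet(Interval.Ropen(13/6, 8/3), {-6, -4/3, -1/2, -3/73, 3*sqrt(11)})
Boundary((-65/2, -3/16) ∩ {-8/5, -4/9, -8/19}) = {-8/5, -4/9, -8/19}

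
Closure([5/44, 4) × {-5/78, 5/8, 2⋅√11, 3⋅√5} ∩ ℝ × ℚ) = [5/44, 4] × {-5/78, 5/8}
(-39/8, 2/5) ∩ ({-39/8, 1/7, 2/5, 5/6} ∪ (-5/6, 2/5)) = (-5/6, 2/5)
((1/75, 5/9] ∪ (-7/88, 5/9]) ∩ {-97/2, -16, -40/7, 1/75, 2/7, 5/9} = {1/75, 2/7, 5/9}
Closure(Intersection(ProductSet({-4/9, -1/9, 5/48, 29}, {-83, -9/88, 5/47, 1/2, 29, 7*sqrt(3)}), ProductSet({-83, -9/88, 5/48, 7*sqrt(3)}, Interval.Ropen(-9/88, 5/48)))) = ProductSet({5/48}, {-9/88})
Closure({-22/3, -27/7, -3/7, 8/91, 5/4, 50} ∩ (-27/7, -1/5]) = {-3/7}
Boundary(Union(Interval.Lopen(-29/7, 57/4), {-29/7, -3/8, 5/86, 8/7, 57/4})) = {-29/7, 57/4}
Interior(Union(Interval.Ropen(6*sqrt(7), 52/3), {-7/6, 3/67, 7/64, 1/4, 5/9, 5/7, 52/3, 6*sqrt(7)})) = Interval.open(6*sqrt(7), 52/3)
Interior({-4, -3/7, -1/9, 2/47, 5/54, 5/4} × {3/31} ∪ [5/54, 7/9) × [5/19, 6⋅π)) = (5/54, 7/9) × (5/19, 6⋅π)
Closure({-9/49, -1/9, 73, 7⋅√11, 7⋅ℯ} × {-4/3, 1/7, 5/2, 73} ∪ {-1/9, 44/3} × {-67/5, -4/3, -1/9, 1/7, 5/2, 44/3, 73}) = ({-1/9, 44/3} × {-67/5, -4/3, -1/9, 1/7, 5/2, 44/3, 73}) ∪ ({-9/49, -1/9, 73, 7⋅√11, 7⋅ℯ} × {-4/3, 1/7, 5/2, 73})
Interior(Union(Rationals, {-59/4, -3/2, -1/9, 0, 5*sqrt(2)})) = EmptySet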